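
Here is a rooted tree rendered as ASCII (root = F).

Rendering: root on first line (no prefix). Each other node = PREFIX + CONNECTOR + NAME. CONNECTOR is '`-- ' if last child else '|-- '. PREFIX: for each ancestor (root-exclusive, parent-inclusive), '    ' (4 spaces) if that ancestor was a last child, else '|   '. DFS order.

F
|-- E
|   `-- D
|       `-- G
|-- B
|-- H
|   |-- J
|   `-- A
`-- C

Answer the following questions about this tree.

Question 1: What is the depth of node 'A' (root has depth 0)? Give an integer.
Answer: 2

Derivation:
Path from root to A: F -> H -> A
Depth = number of edges = 2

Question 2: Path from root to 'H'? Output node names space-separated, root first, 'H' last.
Walk down from root: F -> H

Answer: F H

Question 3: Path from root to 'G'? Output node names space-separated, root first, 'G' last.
Walk down from root: F -> E -> D -> G

Answer: F E D G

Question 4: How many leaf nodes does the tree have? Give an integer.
Answer: 5

Derivation:
Leaves (nodes with no children): A, B, C, G, J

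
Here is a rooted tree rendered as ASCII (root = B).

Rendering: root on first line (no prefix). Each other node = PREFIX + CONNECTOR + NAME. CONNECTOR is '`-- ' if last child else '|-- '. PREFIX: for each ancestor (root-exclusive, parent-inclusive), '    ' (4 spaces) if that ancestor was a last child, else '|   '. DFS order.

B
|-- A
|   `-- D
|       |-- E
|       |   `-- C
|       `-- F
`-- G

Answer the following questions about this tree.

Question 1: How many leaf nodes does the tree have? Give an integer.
Leaves (nodes with no children): C, F, G

Answer: 3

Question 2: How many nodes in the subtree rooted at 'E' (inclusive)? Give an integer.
Answer: 2

Derivation:
Subtree rooted at E contains: C, E
Count = 2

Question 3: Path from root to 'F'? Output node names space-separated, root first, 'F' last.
Walk down from root: B -> A -> D -> F

Answer: B A D F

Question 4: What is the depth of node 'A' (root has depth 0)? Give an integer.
Answer: 1

Derivation:
Path from root to A: B -> A
Depth = number of edges = 1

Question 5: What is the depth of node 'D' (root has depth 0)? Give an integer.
Path from root to D: B -> A -> D
Depth = number of edges = 2

Answer: 2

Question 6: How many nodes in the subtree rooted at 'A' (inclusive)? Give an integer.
Subtree rooted at A contains: A, C, D, E, F
Count = 5

Answer: 5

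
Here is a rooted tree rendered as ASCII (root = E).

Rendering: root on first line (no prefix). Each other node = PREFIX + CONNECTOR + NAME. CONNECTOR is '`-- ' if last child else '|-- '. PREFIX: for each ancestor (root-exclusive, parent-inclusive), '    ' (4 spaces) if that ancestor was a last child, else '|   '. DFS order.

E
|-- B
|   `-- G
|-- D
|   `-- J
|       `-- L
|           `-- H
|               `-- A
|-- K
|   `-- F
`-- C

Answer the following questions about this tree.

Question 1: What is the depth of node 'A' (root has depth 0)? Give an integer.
Answer: 5

Derivation:
Path from root to A: E -> D -> J -> L -> H -> A
Depth = number of edges = 5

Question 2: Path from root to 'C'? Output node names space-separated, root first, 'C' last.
Answer: E C

Derivation:
Walk down from root: E -> C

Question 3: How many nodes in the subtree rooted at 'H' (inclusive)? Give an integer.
Answer: 2

Derivation:
Subtree rooted at H contains: A, H
Count = 2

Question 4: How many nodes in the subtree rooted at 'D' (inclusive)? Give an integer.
Answer: 5

Derivation:
Subtree rooted at D contains: A, D, H, J, L
Count = 5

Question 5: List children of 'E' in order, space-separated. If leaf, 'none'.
Node E's children (from adjacency): B, D, K, C

Answer: B D K C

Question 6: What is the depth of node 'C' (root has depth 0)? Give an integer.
Path from root to C: E -> C
Depth = number of edges = 1

Answer: 1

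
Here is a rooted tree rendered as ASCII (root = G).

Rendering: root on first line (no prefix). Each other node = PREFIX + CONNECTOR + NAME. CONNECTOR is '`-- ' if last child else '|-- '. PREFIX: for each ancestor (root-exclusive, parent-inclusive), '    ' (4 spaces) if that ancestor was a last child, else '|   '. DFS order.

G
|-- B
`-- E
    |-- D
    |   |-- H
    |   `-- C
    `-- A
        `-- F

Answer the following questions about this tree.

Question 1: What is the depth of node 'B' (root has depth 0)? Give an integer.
Path from root to B: G -> B
Depth = number of edges = 1

Answer: 1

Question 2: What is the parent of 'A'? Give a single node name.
Answer: E

Derivation:
Scan adjacency: A appears as child of E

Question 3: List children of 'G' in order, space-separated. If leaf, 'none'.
Node G's children (from adjacency): B, E

Answer: B E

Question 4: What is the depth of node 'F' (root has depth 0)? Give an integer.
Path from root to F: G -> E -> A -> F
Depth = number of edges = 3

Answer: 3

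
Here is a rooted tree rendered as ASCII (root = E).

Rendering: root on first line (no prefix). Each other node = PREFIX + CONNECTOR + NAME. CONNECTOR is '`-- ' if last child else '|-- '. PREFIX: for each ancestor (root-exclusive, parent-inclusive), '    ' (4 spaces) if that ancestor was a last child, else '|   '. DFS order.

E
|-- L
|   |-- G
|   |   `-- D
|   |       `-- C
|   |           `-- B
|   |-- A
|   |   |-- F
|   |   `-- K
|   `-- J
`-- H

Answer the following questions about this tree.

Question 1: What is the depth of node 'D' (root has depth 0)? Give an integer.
Path from root to D: E -> L -> G -> D
Depth = number of edges = 3

Answer: 3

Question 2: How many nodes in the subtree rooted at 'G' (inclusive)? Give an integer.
Subtree rooted at G contains: B, C, D, G
Count = 4

Answer: 4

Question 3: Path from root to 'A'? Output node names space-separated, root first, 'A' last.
Answer: E L A

Derivation:
Walk down from root: E -> L -> A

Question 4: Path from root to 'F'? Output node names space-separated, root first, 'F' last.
Answer: E L A F

Derivation:
Walk down from root: E -> L -> A -> F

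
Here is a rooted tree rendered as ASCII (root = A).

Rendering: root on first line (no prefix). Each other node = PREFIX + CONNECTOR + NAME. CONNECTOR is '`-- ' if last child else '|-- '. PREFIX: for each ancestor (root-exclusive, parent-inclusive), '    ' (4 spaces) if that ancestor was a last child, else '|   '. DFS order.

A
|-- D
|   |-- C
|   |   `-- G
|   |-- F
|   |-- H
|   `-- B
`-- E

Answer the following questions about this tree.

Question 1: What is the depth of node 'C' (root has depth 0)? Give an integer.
Answer: 2

Derivation:
Path from root to C: A -> D -> C
Depth = number of edges = 2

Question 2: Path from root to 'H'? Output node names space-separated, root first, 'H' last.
Walk down from root: A -> D -> H

Answer: A D H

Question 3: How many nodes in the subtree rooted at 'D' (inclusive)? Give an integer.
Answer: 6

Derivation:
Subtree rooted at D contains: B, C, D, F, G, H
Count = 6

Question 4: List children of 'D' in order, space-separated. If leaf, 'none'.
Node D's children (from adjacency): C, F, H, B

Answer: C F H B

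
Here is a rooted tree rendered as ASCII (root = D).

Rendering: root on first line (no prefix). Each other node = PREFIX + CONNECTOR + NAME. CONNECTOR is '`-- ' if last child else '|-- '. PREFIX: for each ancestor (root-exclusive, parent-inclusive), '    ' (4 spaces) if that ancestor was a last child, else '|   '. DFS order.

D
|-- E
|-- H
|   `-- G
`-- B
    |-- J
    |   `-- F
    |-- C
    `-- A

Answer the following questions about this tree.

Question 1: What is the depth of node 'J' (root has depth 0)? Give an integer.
Path from root to J: D -> B -> J
Depth = number of edges = 2

Answer: 2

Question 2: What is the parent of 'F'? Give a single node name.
Scan adjacency: F appears as child of J

Answer: J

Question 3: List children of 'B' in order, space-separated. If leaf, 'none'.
Node B's children (from adjacency): J, C, A

Answer: J C A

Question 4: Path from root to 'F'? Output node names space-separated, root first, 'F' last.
Walk down from root: D -> B -> J -> F

Answer: D B J F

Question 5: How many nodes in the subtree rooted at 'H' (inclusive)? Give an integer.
Subtree rooted at H contains: G, H
Count = 2

Answer: 2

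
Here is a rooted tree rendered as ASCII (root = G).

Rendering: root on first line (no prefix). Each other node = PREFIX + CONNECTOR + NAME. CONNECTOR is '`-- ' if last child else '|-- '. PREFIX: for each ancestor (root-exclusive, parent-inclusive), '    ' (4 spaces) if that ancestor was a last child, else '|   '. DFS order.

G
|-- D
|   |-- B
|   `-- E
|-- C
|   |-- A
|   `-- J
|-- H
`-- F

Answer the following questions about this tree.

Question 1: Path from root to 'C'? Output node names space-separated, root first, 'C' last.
Answer: G C

Derivation:
Walk down from root: G -> C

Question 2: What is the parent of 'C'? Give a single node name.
Answer: G

Derivation:
Scan adjacency: C appears as child of G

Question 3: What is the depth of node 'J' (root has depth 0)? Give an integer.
Path from root to J: G -> C -> J
Depth = number of edges = 2

Answer: 2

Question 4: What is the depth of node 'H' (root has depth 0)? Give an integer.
Answer: 1

Derivation:
Path from root to H: G -> H
Depth = number of edges = 1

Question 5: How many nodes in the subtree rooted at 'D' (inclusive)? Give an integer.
Subtree rooted at D contains: B, D, E
Count = 3

Answer: 3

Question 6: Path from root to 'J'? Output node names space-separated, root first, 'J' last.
Answer: G C J

Derivation:
Walk down from root: G -> C -> J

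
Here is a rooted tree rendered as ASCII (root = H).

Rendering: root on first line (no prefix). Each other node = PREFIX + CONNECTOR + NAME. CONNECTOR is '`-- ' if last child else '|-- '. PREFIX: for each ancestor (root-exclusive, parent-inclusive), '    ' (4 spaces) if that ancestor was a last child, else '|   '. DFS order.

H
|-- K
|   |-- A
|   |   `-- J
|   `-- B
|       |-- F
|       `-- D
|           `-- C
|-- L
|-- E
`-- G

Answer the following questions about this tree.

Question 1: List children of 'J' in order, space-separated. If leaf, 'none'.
Answer: none

Derivation:
Node J's children (from adjacency): (leaf)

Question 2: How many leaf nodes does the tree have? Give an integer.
Answer: 6

Derivation:
Leaves (nodes with no children): C, E, F, G, J, L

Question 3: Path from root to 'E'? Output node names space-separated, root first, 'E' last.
Answer: H E

Derivation:
Walk down from root: H -> E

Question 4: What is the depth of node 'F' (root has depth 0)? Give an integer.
Path from root to F: H -> K -> B -> F
Depth = number of edges = 3

Answer: 3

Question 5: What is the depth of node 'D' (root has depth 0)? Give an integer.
Answer: 3

Derivation:
Path from root to D: H -> K -> B -> D
Depth = number of edges = 3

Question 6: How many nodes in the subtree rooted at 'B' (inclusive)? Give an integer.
Subtree rooted at B contains: B, C, D, F
Count = 4

Answer: 4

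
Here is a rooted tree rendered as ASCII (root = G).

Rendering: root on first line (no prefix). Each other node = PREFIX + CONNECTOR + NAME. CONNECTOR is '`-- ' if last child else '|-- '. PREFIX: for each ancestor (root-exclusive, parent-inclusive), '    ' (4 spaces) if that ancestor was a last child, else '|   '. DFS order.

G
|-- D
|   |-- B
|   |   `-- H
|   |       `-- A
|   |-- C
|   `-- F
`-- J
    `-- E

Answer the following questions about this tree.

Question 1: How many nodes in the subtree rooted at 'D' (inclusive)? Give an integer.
Answer: 6

Derivation:
Subtree rooted at D contains: A, B, C, D, F, H
Count = 6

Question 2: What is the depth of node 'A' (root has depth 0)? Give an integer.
Answer: 4

Derivation:
Path from root to A: G -> D -> B -> H -> A
Depth = number of edges = 4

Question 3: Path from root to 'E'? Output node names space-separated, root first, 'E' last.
Walk down from root: G -> J -> E

Answer: G J E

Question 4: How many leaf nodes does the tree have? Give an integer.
Leaves (nodes with no children): A, C, E, F

Answer: 4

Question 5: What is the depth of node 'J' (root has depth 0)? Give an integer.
Answer: 1

Derivation:
Path from root to J: G -> J
Depth = number of edges = 1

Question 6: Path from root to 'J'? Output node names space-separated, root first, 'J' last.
Answer: G J

Derivation:
Walk down from root: G -> J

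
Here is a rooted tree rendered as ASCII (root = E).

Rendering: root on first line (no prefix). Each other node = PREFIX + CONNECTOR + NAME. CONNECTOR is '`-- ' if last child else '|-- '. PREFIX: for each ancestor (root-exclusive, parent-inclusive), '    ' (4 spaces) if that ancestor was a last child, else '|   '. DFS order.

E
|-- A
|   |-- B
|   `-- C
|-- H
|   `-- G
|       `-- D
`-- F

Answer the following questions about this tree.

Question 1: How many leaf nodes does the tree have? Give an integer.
Answer: 4

Derivation:
Leaves (nodes with no children): B, C, D, F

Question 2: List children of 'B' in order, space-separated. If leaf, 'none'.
Node B's children (from adjacency): (leaf)

Answer: none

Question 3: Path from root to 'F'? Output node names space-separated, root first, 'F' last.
Walk down from root: E -> F

Answer: E F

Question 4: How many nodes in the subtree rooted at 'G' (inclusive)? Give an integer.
Answer: 2

Derivation:
Subtree rooted at G contains: D, G
Count = 2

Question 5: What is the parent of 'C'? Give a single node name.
Answer: A

Derivation:
Scan adjacency: C appears as child of A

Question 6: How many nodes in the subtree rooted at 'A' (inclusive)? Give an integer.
Subtree rooted at A contains: A, B, C
Count = 3

Answer: 3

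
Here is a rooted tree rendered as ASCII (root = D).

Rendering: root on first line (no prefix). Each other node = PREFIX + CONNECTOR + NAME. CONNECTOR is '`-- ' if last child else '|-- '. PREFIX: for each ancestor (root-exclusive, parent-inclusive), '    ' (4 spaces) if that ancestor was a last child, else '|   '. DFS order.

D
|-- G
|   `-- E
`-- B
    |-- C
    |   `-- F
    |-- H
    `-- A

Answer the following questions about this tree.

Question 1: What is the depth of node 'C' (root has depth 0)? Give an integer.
Answer: 2

Derivation:
Path from root to C: D -> B -> C
Depth = number of edges = 2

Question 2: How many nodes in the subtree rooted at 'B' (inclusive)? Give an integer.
Subtree rooted at B contains: A, B, C, F, H
Count = 5

Answer: 5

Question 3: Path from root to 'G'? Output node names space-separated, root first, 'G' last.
Walk down from root: D -> G

Answer: D G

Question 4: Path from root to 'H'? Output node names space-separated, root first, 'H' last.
Answer: D B H

Derivation:
Walk down from root: D -> B -> H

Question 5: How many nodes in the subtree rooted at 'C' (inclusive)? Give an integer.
Subtree rooted at C contains: C, F
Count = 2

Answer: 2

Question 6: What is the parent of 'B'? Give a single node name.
Answer: D

Derivation:
Scan adjacency: B appears as child of D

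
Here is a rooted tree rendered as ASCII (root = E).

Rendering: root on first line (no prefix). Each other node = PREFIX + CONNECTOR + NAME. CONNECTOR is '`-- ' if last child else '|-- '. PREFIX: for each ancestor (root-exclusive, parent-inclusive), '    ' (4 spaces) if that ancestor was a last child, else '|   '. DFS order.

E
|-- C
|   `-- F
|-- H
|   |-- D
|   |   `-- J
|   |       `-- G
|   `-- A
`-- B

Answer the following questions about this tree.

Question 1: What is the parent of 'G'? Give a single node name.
Scan adjacency: G appears as child of J

Answer: J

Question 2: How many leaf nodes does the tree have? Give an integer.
Answer: 4

Derivation:
Leaves (nodes with no children): A, B, F, G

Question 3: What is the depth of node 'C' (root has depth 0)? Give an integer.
Answer: 1

Derivation:
Path from root to C: E -> C
Depth = number of edges = 1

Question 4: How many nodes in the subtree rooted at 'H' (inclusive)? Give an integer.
Subtree rooted at H contains: A, D, G, H, J
Count = 5

Answer: 5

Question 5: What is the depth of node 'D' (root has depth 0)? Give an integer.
Answer: 2

Derivation:
Path from root to D: E -> H -> D
Depth = number of edges = 2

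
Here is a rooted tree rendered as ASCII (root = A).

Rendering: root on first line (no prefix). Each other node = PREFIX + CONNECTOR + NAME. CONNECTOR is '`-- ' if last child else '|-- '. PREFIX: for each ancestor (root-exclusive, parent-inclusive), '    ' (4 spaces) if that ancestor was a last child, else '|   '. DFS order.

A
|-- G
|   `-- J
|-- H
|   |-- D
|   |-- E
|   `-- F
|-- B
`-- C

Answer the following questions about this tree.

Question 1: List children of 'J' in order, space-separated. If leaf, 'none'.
Node J's children (from adjacency): (leaf)

Answer: none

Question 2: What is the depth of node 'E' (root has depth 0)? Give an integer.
Path from root to E: A -> H -> E
Depth = number of edges = 2

Answer: 2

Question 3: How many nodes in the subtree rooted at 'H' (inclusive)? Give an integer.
Answer: 4

Derivation:
Subtree rooted at H contains: D, E, F, H
Count = 4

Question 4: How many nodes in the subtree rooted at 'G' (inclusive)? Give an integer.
Subtree rooted at G contains: G, J
Count = 2

Answer: 2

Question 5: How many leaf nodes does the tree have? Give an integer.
Leaves (nodes with no children): B, C, D, E, F, J

Answer: 6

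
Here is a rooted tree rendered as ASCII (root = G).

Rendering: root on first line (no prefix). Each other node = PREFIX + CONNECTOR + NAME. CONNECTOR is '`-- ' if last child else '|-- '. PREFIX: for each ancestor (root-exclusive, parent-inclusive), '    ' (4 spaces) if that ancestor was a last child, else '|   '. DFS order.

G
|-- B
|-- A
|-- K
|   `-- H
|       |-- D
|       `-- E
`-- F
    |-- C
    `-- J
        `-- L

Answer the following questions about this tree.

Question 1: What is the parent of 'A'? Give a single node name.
Scan adjacency: A appears as child of G

Answer: G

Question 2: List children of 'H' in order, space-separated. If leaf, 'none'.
Answer: D E

Derivation:
Node H's children (from adjacency): D, E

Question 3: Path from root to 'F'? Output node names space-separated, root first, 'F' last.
Walk down from root: G -> F

Answer: G F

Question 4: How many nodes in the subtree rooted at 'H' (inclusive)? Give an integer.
Subtree rooted at H contains: D, E, H
Count = 3

Answer: 3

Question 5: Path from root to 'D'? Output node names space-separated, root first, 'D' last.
Answer: G K H D

Derivation:
Walk down from root: G -> K -> H -> D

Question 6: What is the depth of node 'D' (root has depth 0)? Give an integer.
Path from root to D: G -> K -> H -> D
Depth = number of edges = 3

Answer: 3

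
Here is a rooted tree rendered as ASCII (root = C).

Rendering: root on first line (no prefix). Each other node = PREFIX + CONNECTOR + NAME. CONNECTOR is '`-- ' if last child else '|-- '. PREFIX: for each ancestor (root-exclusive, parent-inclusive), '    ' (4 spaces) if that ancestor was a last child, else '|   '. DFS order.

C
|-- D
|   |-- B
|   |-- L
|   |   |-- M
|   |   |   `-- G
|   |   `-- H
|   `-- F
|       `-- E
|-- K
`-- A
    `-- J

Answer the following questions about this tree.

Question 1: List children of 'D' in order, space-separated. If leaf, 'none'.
Answer: B L F

Derivation:
Node D's children (from adjacency): B, L, F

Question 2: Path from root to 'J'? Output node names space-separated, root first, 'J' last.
Walk down from root: C -> A -> J

Answer: C A J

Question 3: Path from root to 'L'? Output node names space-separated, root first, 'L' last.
Answer: C D L

Derivation:
Walk down from root: C -> D -> L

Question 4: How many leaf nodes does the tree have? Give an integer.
Leaves (nodes with no children): B, E, G, H, J, K

Answer: 6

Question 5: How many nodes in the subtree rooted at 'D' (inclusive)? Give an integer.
Subtree rooted at D contains: B, D, E, F, G, H, L, M
Count = 8

Answer: 8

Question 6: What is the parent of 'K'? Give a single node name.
Scan adjacency: K appears as child of C

Answer: C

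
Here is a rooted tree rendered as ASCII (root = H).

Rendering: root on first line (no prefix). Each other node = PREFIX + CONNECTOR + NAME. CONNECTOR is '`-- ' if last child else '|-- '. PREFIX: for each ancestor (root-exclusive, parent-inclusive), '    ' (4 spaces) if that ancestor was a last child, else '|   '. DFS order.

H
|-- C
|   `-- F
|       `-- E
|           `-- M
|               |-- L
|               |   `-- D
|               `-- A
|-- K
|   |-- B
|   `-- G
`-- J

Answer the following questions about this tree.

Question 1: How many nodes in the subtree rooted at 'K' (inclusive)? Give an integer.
Subtree rooted at K contains: B, G, K
Count = 3

Answer: 3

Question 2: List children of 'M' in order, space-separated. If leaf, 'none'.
Node M's children (from adjacency): L, A

Answer: L A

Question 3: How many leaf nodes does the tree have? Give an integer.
Answer: 5

Derivation:
Leaves (nodes with no children): A, B, D, G, J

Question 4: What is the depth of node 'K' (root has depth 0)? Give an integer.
Answer: 1

Derivation:
Path from root to K: H -> K
Depth = number of edges = 1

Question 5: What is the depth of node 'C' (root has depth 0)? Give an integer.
Path from root to C: H -> C
Depth = number of edges = 1

Answer: 1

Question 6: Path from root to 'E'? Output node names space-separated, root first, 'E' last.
Walk down from root: H -> C -> F -> E

Answer: H C F E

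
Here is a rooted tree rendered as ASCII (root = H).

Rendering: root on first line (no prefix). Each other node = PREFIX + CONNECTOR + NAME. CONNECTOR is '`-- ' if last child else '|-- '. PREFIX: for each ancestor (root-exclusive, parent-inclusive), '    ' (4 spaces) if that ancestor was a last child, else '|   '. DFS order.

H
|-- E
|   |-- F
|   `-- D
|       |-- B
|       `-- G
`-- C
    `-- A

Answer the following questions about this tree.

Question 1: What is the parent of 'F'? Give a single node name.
Answer: E

Derivation:
Scan adjacency: F appears as child of E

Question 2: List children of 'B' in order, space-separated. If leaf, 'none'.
Answer: none

Derivation:
Node B's children (from adjacency): (leaf)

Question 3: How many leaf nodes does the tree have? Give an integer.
Leaves (nodes with no children): A, B, F, G

Answer: 4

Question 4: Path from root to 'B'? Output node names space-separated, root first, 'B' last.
Walk down from root: H -> E -> D -> B

Answer: H E D B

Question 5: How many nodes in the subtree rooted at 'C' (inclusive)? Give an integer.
Subtree rooted at C contains: A, C
Count = 2

Answer: 2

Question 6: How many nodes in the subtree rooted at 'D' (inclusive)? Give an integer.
Answer: 3

Derivation:
Subtree rooted at D contains: B, D, G
Count = 3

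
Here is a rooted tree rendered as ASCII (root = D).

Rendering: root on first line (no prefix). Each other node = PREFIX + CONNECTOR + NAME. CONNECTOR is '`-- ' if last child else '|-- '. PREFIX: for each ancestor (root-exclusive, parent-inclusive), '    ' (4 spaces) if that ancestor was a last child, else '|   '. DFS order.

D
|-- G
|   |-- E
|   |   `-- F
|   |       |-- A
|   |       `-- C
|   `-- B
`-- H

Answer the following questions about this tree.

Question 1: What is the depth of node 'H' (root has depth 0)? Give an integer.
Path from root to H: D -> H
Depth = number of edges = 1

Answer: 1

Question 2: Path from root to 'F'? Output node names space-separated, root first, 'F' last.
Walk down from root: D -> G -> E -> F

Answer: D G E F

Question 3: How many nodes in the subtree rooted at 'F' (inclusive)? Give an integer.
Subtree rooted at F contains: A, C, F
Count = 3

Answer: 3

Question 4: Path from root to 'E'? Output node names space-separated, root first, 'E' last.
Answer: D G E

Derivation:
Walk down from root: D -> G -> E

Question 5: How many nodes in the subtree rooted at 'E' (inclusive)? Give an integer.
Answer: 4

Derivation:
Subtree rooted at E contains: A, C, E, F
Count = 4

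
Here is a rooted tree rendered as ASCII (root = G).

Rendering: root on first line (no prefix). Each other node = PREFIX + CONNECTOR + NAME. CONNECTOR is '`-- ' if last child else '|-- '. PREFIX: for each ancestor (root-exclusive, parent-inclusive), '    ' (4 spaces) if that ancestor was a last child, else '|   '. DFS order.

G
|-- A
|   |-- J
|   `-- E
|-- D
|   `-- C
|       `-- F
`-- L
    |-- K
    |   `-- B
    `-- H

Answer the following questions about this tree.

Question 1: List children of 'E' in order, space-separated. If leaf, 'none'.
Node E's children (from adjacency): (leaf)

Answer: none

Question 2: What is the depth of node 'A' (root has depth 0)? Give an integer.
Answer: 1

Derivation:
Path from root to A: G -> A
Depth = number of edges = 1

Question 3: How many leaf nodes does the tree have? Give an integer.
Answer: 5

Derivation:
Leaves (nodes with no children): B, E, F, H, J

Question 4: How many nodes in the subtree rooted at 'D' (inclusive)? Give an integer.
Subtree rooted at D contains: C, D, F
Count = 3

Answer: 3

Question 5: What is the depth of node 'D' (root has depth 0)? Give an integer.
Answer: 1

Derivation:
Path from root to D: G -> D
Depth = number of edges = 1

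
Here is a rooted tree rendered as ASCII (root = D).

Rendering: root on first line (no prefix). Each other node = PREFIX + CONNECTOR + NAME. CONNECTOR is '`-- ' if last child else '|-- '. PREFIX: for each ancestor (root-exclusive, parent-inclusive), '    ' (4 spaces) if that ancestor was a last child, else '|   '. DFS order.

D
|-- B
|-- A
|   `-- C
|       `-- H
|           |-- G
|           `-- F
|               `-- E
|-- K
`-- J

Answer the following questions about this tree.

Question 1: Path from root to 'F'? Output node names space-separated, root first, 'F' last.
Walk down from root: D -> A -> C -> H -> F

Answer: D A C H F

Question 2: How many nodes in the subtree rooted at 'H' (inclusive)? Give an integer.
Subtree rooted at H contains: E, F, G, H
Count = 4

Answer: 4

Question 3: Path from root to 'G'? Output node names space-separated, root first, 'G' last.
Answer: D A C H G

Derivation:
Walk down from root: D -> A -> C -> H -> G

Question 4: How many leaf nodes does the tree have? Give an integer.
Leaves (nodes with no children): B, E, G, J, K

Answer: 5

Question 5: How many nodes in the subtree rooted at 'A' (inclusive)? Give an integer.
Answer: 6

Derivation:
Subtree rooted at A contains: A, C, E, F, G, H
Count = 6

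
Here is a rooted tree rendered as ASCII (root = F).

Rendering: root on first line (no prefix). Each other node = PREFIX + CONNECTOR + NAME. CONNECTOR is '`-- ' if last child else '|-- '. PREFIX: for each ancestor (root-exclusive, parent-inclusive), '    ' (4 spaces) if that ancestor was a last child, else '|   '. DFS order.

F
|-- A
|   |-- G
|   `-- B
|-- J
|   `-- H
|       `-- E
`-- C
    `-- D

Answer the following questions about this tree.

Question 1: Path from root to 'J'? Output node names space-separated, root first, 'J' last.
Walk down from root: F -> J

Answer: F J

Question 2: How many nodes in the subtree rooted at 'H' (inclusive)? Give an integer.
Answer: 2

Derivation:
Subtree rooted at H contains: E, H
Count = 2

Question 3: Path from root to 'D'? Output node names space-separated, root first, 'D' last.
Answer: F C D

Derivation:
Walk down from root: F -> C -> D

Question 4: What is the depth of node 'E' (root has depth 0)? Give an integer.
Answer: 3

Derivation:
Path from root to E: F -> J -> H -> E
Depth = number of edges = 3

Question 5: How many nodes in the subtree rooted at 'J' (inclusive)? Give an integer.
Answer: 3

Derivation:
Subtree rooted at J contains: E, H, J
Count = 3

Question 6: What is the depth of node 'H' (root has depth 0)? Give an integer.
Answer: 2

Derivation:
Path from root to H: F -> J -> H
Depth = number of edges = 2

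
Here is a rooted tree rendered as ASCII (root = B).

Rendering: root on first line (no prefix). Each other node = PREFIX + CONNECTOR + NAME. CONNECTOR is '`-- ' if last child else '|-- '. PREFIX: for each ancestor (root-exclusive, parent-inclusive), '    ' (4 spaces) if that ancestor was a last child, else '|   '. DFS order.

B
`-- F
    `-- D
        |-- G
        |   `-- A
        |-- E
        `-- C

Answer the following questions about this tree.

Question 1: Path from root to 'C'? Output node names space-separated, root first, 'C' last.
Answer: B F D C

Derivation:
Walk down from root: B -> F -> D -> C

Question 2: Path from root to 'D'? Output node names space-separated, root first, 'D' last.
Answer: B F D

Derivation:
Walk down from root: B -> F -> D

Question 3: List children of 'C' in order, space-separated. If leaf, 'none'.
Answer: none

Derivation:
Node C's children (from adjacency): (leaf)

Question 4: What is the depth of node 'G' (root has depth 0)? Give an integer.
Path from root to G: B -> F -> D -> G
Depth = number of edges = 3

Answer: 3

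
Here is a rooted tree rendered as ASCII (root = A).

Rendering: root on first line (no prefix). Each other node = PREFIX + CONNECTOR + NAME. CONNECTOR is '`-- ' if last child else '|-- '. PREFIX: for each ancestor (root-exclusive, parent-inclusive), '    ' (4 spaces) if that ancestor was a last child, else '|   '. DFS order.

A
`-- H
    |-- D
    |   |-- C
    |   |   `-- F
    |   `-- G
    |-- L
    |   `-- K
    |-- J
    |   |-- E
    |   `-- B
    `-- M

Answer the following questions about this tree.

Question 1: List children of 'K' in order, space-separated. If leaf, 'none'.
Answer: none

Derivation:
Node K's children (from adjacency): (leaf)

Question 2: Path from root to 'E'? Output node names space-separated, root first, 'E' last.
Walk down from root: A -> H -> J -> E

Answer: A H J E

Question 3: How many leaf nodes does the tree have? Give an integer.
Leaves (nodes with no children): B, E, F, G, K, M

Answer: 6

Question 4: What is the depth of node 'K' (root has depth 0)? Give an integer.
Path from root to K: A -> H -> L -> K
Depth = number of edges = 3

Answer: 3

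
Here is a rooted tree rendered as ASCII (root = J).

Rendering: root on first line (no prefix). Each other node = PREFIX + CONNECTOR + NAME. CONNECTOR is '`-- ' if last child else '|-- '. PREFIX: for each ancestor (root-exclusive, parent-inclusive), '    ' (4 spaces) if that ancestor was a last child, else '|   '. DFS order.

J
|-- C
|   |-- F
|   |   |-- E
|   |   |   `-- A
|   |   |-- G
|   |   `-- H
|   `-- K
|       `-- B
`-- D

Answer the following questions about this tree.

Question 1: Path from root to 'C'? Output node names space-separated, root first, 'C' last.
Walk down from root: J -> C

Answer: J C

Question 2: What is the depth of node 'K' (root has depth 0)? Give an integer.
Answer: 2

Derivation:
Path from root to K: J -> C -> K
Depth = number of edges = 2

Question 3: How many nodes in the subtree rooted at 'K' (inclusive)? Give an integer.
Answer: 2

Derivation:
Subtree rooted at K contains: B, K
Count = 2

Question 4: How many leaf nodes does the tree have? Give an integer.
Leaves (nodes with no children): A, B, D, G, H

Answer: 5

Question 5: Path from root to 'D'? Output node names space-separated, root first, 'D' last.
Walk down from root: J -> D

Answer: J D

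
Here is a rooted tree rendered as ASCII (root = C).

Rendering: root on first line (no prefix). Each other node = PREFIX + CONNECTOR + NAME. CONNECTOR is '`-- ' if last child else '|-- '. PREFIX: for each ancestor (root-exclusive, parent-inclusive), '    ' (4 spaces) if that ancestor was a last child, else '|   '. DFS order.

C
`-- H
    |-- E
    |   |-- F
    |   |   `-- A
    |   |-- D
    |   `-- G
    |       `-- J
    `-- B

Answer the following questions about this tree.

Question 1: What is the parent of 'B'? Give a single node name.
Answer: H

Derivation:
Scan adjacency: B appears as child of H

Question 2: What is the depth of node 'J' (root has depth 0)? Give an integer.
Path from root to J: C -> H -> E -> G -> J
Depth = number of edges = 4

Answer: 4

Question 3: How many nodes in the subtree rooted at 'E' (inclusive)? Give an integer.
Subtree rooted at E contains: A, D, E, F, G, J
Count = 6

Answer: 6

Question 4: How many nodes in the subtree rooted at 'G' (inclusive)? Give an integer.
Answer: 2

Derivation:
Subtree rooted at G contains: G, J
Count = 2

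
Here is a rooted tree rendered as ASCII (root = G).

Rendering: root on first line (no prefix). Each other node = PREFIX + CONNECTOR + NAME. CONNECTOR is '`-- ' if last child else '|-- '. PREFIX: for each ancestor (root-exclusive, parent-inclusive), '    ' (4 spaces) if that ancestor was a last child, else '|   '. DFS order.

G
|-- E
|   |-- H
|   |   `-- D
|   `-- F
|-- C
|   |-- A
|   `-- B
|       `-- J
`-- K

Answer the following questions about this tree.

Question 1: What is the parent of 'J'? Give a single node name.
Scan adjacency: J appears as child of B

Answer: B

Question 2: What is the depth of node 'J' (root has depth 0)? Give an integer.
Answer: 3

Derivation:
Path from root to J: G -> C -> B -> J
Depth = number of edges = 3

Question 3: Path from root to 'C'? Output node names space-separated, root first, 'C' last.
Answer: G C

Derivation:
Walk down from root: G -> C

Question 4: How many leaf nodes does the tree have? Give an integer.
Leaves (nodes with no children): A, D, F, J, K

Answer: 5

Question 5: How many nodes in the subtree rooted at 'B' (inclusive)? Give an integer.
Answer: 2

Derivation:
Subtree rooted at B contains: B, J
Count = 2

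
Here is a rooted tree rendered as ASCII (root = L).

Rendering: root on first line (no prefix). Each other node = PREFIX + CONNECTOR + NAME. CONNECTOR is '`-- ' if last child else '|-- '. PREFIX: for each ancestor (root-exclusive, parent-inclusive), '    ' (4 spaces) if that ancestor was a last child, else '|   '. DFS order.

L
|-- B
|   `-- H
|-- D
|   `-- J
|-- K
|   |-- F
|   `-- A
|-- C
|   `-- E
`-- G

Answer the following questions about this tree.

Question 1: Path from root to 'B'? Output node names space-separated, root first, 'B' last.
Walk down from root: L -> B

Answer: L B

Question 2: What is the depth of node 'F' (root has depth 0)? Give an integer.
Path from root to F: L -> K -> F
Depth = number of edges = 2

Answer: 2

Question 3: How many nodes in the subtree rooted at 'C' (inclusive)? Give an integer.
Answer: 2

Derivation:
Subtree rooted at C contains: C, E
Count = 2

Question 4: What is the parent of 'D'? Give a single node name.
Scan adjacency: D appears as child of L

Answer: L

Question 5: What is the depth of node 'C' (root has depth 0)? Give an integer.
Path from root to C: L -> C
Depth = number of edges = 1

Answer: 1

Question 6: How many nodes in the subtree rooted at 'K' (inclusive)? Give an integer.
Subtree rooted at K contains: A, F, K
Count = 3

Answer: 3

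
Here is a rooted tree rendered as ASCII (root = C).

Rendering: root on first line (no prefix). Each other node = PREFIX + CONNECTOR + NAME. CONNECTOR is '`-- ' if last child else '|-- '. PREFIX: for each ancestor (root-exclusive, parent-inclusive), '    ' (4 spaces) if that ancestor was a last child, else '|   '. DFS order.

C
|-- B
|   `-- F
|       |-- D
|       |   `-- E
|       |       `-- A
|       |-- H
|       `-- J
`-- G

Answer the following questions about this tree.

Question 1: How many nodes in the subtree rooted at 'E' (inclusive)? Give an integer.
Subtree rooted at E contains: A, E
Count = 2

Answer: 2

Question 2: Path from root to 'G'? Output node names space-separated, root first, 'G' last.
Answer: C G

Derivation:
Walk down from root: C -> G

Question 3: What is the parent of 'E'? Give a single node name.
Answer: D

Derivation:
Scan adjacency: E appears as child of D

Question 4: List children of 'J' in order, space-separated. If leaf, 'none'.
Node J's children (from adjacency): (leaf)

Answer: none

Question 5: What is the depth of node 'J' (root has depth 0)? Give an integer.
Path from root to J: C -> B -> F -> J
Depth = number of edges = 3

Answer: 3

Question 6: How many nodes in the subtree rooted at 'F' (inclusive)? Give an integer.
Answer: 6

Derivation:
Subtree rooted at F contains: A, D, E, F, H, J
Count = 6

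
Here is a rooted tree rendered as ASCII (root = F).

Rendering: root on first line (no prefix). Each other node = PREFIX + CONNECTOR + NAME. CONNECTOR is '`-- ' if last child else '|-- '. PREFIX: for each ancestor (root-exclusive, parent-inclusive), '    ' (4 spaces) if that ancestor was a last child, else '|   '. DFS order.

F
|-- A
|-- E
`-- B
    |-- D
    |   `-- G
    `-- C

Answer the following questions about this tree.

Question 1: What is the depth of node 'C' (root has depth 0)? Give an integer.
Answer: 2

Derivation:
Path from root to C: F -> B -> C
Depth = number of edges = 2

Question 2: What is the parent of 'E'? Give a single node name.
Answer: F

Derivation:
Scan adjacency: E appears as child of F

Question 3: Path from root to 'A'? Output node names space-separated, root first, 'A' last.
Answer: F A

Derivation:
Walk down from root: F -> A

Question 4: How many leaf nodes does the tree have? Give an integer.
Answer: 4

Derivation:
Leaves (nodes with no children): A, C, E, G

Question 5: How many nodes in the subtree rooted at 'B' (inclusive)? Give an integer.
Answer: 4

Derivation:
Subtree rooted at B contains: B, C, D, G
Count = 4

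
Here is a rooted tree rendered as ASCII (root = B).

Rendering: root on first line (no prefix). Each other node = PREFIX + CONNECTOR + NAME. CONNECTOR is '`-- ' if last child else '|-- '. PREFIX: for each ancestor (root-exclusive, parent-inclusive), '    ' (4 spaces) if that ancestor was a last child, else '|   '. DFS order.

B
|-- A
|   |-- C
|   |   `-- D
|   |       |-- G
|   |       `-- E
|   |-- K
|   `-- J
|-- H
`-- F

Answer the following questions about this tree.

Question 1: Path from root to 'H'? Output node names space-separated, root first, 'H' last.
Answer: B H

Derivation:
Walk down from root: B -> H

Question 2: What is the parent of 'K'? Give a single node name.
Scan adjacency: K appears as child of A

Answer: A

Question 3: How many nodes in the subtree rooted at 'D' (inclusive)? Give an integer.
Answer: 3

Derivation:
Subtree rooted at D contains: D, E, G
Count = 3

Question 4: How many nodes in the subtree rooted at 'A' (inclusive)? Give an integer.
Subtree rooted at A contains: A, C, D, E, G, J, K
Count = 7

Answer: 7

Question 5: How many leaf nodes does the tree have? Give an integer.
Leaves (nodes with no children): E, F, G, H, J, K

Answer: 6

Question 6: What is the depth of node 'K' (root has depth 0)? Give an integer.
Answer: 2

Derivation:
Path from root to K: B -> A -> K
Depth = number of edges = 2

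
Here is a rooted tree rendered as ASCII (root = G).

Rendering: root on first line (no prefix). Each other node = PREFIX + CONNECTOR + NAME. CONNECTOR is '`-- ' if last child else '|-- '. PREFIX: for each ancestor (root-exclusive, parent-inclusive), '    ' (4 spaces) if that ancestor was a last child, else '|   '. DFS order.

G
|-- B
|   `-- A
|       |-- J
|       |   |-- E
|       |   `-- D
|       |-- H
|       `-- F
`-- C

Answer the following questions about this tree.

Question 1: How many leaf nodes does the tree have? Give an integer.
Answer: 5

Derivation:
Leaves (nodes with no children): C, D, E, F, H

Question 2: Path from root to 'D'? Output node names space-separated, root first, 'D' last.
Answer: G B A J D

Derivation:
Walk down from root: G -> B -> A -> J -> D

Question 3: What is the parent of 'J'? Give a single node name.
Answer: A

Derivation:
Scan adjacency: J appears as child of A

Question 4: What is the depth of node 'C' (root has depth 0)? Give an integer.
Path from root to C: G -> C
Depth = number of edges = 1

Answer: 1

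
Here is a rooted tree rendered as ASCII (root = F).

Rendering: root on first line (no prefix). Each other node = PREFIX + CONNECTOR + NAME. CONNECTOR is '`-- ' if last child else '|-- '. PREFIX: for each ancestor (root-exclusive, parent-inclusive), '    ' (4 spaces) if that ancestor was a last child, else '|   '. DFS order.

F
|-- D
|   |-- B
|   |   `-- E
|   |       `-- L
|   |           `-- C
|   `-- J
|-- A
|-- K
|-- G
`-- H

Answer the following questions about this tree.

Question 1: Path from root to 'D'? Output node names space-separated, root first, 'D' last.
Answer: F D

Derivation:
Walk down from root: F -> D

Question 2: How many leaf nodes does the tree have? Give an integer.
Answer: 6

Derivation:
Leaves (nodes with no children): A, C, G, H, J, K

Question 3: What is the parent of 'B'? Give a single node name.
Answer: D

Derivation:
Scan adjacency: B appears as child of D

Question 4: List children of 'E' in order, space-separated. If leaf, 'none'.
Answer: L

Derivation:
Node E's children (from adjacency): L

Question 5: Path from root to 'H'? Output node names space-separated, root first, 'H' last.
Walk down from root: F -> H

Answer: F H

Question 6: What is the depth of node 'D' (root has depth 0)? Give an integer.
Answer: 1

Derivation:
Path from root to D: F -> D
Depth = number of edges = 1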